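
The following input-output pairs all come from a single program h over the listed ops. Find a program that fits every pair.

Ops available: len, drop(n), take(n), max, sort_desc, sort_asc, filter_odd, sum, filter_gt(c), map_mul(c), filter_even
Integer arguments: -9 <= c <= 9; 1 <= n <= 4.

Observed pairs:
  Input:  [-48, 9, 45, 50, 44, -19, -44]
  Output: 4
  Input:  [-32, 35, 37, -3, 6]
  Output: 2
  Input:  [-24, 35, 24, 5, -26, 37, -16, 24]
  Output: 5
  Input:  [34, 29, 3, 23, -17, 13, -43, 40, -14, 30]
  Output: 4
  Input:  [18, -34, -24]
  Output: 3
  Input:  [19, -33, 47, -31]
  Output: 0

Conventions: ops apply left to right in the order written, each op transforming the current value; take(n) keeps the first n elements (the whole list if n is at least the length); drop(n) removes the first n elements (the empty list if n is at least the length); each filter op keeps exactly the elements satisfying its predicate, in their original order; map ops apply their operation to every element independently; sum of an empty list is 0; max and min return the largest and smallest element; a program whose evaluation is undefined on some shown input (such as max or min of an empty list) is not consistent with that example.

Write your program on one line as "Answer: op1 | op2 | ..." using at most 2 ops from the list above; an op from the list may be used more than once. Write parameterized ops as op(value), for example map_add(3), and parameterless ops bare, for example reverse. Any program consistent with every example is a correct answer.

filter_even | len

Check, running the answer program on each example:
  [-48, 9, 45, 50, 44, -19, -44] -> [-48, 50, 44, -44] -> 4
  [-32, 35, 37, -3, 6] -> [-32, 6] -> 2
  [-24, 35, 24, 5, -26, 37, -16, 24] -> [-24, 24, -26, -16, 24] -> 5
  [34, 29, 3, 23, -17, 13, -43, 40, -14, 30] -> [34, 40, -14, 30] -> 4
  [18, -34, -24] -> [18, -34, -24] -> 3
  [19, -33, 47, -31] -> [] -> 0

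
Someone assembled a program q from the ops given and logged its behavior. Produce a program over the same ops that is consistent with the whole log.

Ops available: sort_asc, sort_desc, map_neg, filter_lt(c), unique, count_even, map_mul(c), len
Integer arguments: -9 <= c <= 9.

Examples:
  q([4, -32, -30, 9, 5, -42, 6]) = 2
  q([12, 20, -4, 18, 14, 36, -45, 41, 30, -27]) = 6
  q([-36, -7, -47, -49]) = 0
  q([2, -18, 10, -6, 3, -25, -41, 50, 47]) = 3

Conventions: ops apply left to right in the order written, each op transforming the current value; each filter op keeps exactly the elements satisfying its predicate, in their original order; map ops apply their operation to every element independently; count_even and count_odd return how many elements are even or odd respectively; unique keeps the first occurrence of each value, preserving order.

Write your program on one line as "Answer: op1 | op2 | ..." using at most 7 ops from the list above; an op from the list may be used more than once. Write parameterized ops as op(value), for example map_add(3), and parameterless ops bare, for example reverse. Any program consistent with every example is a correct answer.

map_neg | filter_lt(4) | map_mul(-5) | map_neg | sort_desc | count_even

Check, running the answer program on each example:
  [4, -32, -30, 9, 5, -42, 6] -> [-4, 32, 30, -9, -5, 42, -6] -> [-4, -9, -5, -6] -> [20, 45, 25, 30] -> [-20, -45, -25, -30] -> [-20, -25, -30, -45] -> 2
  [12, 20, -4, 18, 14, 36, -45, 41, 30, -27] -> [-12, -20, 4, -18, -14, -36, 45, -41, -30, 27] -> [-12, -20, -18, -14, -36, -41, -30] -> [60, 100, 90, 70, 180, 205, 150] -> [-60, -100, -90, -70, -180, -205, -150] -> [-60, -70, -90, -100, -150, -180, -205] -> 6
  [-36, -7, -47, -49] -> [36, 7, 47, 49] -> [] -> [] -> [] -> [] -> 0
  [2, -18, 10, -6, 3, -25, -41, 50, 47] -> [-2, 18, -10, 6, -3, 25, 41, -50, -47] -> [-2, -10, -3, -50, -47] -> [10, 50, 15, 250, 235] -> [-10, -50, -15, -250, -235] -> [-10, -15, -50, -235, -250] -> 3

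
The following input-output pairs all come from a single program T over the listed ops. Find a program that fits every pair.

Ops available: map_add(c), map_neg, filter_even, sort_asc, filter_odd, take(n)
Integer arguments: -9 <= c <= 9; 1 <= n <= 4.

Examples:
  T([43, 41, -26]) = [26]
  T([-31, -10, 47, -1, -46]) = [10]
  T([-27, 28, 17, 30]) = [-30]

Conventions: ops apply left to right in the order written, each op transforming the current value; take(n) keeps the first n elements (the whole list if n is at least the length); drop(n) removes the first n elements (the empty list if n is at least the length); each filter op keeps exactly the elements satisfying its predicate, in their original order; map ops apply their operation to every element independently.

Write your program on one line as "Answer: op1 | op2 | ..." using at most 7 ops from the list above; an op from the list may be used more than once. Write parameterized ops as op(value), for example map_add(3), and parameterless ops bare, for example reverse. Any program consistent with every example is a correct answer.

map_neg | sort_asc | filter_even | map_neg | take(1) | map_neg

Check, running the answer program on each example:
  [43, 41, -26] -> [-43, -41, 26] -> [-43, -41, 26] -> [26] -> [-26] -> [-26] -> [26]
  [-31, -10, 47, -1, -46] -> [31, 10, -47, 1, 46] -> [-47, 1, 10, 31, 46] -> [10, 46] -> [-10, -46] -> [-10] -> [10]
  [-27, 28, 17, 30] -> [27, -28, -17, -30] -> [-30, -28, -17, 27] -> [-30, -28] -> [30, 28] -> [30] -> [-30]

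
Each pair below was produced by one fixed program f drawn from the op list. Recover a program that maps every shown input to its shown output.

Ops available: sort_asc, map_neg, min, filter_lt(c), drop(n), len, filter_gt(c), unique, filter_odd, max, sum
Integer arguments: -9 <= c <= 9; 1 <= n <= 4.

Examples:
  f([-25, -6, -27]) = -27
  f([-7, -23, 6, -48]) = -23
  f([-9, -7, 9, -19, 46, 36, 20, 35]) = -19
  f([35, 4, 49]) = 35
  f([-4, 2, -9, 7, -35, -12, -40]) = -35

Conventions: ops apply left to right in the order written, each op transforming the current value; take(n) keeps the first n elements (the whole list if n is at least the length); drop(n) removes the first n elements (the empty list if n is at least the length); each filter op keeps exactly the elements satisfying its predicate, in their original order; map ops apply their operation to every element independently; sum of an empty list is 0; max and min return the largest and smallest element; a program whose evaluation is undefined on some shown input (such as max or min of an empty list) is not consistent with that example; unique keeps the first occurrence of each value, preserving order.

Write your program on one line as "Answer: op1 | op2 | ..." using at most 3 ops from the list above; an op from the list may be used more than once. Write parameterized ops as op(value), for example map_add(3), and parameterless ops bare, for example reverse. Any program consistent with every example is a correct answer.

filter_odd | min

Check, running the answer program on each example:
  [-25, -6, -27] -> [-25, -27] -> -27
  [-7, -23, 6, -48] -> [-7, -23] -> -23
  [-9, -7, 9, -19, 46, 36, 20, 35] -> [-9, -7, 9, -19, 35] -> -19
  [35, 4, 49] -> [35, 49] -> 35
  [-4, 2, -9, 7, -35, -12, -40] -> [-9, 7, -35] -> -35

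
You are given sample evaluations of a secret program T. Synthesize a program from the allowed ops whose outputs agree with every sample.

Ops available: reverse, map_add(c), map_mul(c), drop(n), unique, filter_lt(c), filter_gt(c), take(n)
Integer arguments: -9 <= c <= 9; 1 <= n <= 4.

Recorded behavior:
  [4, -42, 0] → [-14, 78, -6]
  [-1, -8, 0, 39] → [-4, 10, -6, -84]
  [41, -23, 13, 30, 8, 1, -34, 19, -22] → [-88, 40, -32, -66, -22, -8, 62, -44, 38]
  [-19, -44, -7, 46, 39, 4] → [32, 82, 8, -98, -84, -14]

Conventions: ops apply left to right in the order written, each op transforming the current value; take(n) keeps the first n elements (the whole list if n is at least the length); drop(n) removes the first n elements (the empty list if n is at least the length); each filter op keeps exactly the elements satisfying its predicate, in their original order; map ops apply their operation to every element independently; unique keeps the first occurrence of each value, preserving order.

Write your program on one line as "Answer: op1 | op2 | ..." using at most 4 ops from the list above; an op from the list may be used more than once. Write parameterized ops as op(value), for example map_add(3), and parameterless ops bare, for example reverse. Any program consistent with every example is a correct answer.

map_mul(-2) | map_add(-4) | map_add(-2)

Check, running the answer program on each example:
  [4, -42, 0] -> [-8, 84, 0] -> [-12, 80, -4] -> [-14, 78, -6]
  [-1, -8, 0, 39] -> [2, 16, 0, -78] -> [-2, 12, -4, -82] -> [-4, 10, -6, -84]
  [41, -23, 13, 30, 8, 1, -34, 19, -22] -> [-82, 46, -26, -60, -16, -2, 68, -38, 44] -> [-86, 42, -30, -64, -20, -6, 64, -42, 40] -> [-88, 40, -32, -66, -22, -8, 62, -44, 38]
  [-19, -44, -7, 46, 39, 4] -> [38, 88, 14, -92, -78, -8] -> [34, 84, 10, -96, -82, -12] -> [32, 82, 8, -98, -84, -14]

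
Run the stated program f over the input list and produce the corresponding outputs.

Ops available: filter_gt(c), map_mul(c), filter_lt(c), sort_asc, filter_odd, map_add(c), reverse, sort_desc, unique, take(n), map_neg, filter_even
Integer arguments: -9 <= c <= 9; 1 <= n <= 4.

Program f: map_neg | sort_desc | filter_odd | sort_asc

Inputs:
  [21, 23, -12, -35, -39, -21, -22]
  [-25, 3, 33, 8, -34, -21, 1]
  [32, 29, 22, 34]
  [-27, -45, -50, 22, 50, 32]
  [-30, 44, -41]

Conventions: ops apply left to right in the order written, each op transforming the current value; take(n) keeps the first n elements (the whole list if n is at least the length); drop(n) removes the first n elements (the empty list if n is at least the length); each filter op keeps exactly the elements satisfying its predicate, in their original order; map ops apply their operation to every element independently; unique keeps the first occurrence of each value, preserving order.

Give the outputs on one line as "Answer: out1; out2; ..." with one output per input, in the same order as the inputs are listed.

[-23, -21, 21, 35, 39]; [-33, -3, -1, 21, 25]; [-29]; [27, 45]; [41]

Execution, op by op:
  [21, 23, -12, -35, -39, -21, -22] -> [-21, -23, 12, 35, 39, 21, 22] -> [39, 35, 22, 21, 12, -21, -23] -> [39, 35, 21, -21, -23] -> [-23, -21, 21, 35, 39]
  [-25, 3, 33, 8, -34, -21, 1] -> [25, -3, -33, -8, 34, 21, -1] -> [34, 25, 21, -1, -3, -8, -33] -> [25, 21, -1, -3, -33] -> [-33, -3, -1, 21, 25]
  [32, 29, 22, 34] -> [-32, -29, -22, -34] -> [-22, -29, -32, -34] -> [-29] -> [-29]
  [-27, -45, -50, 22, 50, 32] -> [27, 45, 50, -22, -50, -32] -> [50, 45, 27, -22, -32, -50] -> [45, 27] -> [27, 45]
  [-30, 44, -41] -> [30, -44, 41] -> [41, 30, -44] -> [41] -> [41]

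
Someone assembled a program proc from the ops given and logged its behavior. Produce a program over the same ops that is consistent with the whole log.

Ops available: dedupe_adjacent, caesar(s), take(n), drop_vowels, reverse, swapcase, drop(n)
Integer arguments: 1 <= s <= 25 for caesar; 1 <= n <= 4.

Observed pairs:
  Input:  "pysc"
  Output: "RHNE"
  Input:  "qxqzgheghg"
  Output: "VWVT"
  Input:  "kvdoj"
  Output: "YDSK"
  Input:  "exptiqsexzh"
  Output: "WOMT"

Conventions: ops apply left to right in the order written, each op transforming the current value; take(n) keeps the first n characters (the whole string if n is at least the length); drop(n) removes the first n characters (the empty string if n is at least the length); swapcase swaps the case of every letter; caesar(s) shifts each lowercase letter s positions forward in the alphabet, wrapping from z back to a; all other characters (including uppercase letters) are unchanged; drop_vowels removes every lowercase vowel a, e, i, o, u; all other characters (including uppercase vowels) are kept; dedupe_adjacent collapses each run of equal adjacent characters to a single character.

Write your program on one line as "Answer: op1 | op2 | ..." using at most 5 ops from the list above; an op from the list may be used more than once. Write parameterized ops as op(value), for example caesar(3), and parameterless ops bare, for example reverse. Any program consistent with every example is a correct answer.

caesar(12) | caesar(3) | reverse | take(4) | swapcase

Check, running the answer program on each example:
  "pysc" -> "bkeo" -> "enhr" -> "rhne" -> "rhne" -> "RHNE"
  "qxqzgheghg" -> "cjclstqsts" -> "fmfovwtvwv" -> "vwvtwvofmf" -> "vwvt" -> "VWVT"
  "kvdoj" -> "whpav" -> "zksdy" -> "ydskz" -> "ydsk" -> "YDSK"
  "exptiqsexzh" -> "qjbfuceqjlt" -> "tmeixfhtmow" -> "womthfxiemt" -> "womt" -> "WOMT"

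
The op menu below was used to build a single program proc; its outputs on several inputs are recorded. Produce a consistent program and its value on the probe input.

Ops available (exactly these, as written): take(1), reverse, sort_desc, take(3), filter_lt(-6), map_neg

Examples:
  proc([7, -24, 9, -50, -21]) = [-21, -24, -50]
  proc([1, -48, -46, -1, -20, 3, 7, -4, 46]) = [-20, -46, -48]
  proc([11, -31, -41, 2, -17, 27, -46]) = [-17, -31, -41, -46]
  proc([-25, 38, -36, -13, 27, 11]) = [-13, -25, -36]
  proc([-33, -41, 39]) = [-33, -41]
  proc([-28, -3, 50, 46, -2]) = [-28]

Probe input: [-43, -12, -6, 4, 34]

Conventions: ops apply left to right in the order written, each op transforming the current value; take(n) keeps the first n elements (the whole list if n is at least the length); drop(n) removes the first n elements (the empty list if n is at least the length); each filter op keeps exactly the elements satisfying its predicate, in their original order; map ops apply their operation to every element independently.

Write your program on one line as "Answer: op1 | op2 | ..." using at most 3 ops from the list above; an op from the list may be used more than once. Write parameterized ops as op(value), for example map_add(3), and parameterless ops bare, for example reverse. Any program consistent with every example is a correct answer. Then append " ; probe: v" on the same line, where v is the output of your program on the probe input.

reverse | sort_desc | filter_lt(-6) ; probe: [-12, -43]

Check, running the answer program on each example:
  [7, -24, 9, -50, -21] -> [-21, -50, 9, -24, 7] -> [9, 7, -21, -24, -50] -> [-21, -24, -50]
  [1, -48, -46, -1, -20, 3, 7, -4, 46] -> [46, -4, 7, 3, -20, -1, -46, -48, 1] -> [46, 7, 3, 1, -1, -4, -20, -46, -48] -> [-20, -46, -48]
  [11, -31, -41, 2, -17, 27, -46] -> [-46, 27, -17, 2, -41, -31, 11] -> [27, 11, 2, -17, -31, -41, -46] -> [-17, -31, -41, -46]
  [-25, 38, -36, -13, 27, 11] -> [11, 27, -13, -36, 38, -25] -> [38, 27, 11, -13, -25, -36] -> [-13, -25, -36]
  [-33, -41, 39] -> [39, -41, -33] -> [39, -33, -41] -> [-33, -41]
  [-28, -3, 50, 46, -2] -> [-2, 46, 50, -3, -28] -> [50, 46, -2, -3, -28] -> [-28]
  probe: [-43, -12, -6, 4, 34] -> [34, 4, -6, -12, -43] -> [34, 4, -6, -12, -43] -> [-12, -43]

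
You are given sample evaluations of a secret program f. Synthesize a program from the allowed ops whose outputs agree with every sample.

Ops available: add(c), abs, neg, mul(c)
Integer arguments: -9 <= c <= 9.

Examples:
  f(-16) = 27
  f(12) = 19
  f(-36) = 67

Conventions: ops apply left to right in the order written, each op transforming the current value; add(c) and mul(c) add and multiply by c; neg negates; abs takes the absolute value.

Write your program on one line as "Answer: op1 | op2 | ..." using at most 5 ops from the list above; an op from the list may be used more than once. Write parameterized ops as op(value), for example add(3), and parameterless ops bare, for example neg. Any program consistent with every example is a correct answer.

mul(-2) | abs | add(2) | add(-7)

Check, running the answer program on each example:
  -16 -> 32 -> 32 -> 34 -> 27
  12 -> -24 -> 24 -> 26 -> 19
  -36 -> 72 -> 72 -> 74 -> 67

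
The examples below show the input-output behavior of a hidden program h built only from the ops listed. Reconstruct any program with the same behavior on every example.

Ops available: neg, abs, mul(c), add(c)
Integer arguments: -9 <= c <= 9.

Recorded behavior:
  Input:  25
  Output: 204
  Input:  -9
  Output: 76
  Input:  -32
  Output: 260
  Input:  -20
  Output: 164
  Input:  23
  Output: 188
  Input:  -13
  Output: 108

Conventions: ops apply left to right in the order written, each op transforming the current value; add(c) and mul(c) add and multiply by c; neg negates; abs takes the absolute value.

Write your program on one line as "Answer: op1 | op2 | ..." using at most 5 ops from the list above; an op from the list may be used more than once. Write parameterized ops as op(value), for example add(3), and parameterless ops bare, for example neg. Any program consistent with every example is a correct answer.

mul(2) | mul(-4) | abs | add(4)

Check, running the answer program on each example:
  25 -> 50 -> -200 -> 200 -> 204
  -9 -> -18 -> 72 -> 72 -> 76
  -32 -> -64 -> 256 -> 256 -> 260
  -20 -> -40 -> 160 -> 160 -> 164
  23 -> 46 -> -184 -> 184 -> 188
  -13 -> -26 -> 104 -> 104 -> 108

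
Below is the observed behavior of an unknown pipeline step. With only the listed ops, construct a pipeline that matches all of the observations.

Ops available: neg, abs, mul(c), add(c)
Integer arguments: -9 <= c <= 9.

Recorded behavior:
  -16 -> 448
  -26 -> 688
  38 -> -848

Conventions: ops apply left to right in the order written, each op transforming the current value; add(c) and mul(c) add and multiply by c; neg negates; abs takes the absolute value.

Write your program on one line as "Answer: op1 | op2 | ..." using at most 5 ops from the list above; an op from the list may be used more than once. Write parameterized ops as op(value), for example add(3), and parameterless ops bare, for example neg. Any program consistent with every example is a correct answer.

mul(3) | neg | add(8) | mul(8)

Check, running the answer program on each example:
  -16 -> -48 -> 48 -> 56 -> 448
  -26 -> -78 -> 78 -> 86 -> 688
  38 -> 114 -> -114 -> -106 -> -848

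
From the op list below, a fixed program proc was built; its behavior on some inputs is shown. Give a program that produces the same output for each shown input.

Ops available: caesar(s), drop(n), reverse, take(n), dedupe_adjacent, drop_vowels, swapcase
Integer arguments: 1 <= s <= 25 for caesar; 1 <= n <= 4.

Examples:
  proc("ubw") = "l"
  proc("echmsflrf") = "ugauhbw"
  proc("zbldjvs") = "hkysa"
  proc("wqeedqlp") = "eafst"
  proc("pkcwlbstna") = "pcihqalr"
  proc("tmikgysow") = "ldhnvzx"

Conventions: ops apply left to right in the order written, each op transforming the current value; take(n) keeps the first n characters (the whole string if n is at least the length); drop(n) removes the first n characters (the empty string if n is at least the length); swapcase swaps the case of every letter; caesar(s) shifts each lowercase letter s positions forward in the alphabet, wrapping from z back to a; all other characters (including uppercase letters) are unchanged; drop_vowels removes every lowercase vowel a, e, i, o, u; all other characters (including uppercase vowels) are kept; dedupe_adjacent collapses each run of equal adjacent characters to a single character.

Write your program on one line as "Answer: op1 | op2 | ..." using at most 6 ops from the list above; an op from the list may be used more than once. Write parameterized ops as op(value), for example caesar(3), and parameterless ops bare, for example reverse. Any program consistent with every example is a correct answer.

drop(2) | reverse | caesar(20) | dedupe_adjacent | caesar(21)

Check, running the answer program on each example:
  "ubw" -> "w" -> "w" -> "q" -> "q" -> "l"
  "echmsflrf" -> "hmsflrf" -> "frlfsmh" -> "zlfzmgb" -> "zlfzmgb" -> "ugauhbw"
  "zbldjvs" -> "ldjvs" -> "svjdl" -> "mpdxf" -> "mpdxf" -> "hkysa"
  "wqeedqlp" -> "eedqlp" -> "plqdee" -> "jfkxyy" -> "jfkxy" -> "eafst"
  "pkcwlbstna" -> "cwlbstna" -> "antsblwc" -> "uhnmvfqw" -> "uhnmvfqw" -> "pcihqalr"
  "tmikgysow" -> "ikgysow" -> "wosygki" -> "qimsaec" -> "qimsaec" -> "ldhnvzx"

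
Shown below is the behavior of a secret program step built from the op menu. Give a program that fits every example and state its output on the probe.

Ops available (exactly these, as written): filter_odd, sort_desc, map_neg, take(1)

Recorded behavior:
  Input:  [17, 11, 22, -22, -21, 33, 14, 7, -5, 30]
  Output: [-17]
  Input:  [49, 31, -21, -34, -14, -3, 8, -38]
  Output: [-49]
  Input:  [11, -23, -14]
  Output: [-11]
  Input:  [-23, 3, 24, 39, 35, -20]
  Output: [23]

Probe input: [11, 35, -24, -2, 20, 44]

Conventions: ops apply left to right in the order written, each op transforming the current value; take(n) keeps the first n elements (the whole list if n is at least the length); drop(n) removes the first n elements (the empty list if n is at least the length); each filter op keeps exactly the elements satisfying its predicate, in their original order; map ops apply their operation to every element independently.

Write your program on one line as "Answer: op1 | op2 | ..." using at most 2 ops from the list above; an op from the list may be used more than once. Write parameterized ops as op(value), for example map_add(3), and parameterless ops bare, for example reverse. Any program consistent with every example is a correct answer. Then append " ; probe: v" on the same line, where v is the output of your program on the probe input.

take(1) | map_neg ; probe: [-11]

Check, running the answer program on each example:
  [17, 11, 22, -22, -21, 33, 14, 7, -5, 30] -> [17] -> [-17]
  [49, 31, -21, -34, -14, -3, 8, -38] -> [49] -> [-49]
  [11, -23, -14] -> [11] -> [-11]
  [-23, 3, 24, 39, 35, -20] -> [-23] -> [23]
  probe: [11, 35, -24, -2, 20, 44] -> [11] -> [-11]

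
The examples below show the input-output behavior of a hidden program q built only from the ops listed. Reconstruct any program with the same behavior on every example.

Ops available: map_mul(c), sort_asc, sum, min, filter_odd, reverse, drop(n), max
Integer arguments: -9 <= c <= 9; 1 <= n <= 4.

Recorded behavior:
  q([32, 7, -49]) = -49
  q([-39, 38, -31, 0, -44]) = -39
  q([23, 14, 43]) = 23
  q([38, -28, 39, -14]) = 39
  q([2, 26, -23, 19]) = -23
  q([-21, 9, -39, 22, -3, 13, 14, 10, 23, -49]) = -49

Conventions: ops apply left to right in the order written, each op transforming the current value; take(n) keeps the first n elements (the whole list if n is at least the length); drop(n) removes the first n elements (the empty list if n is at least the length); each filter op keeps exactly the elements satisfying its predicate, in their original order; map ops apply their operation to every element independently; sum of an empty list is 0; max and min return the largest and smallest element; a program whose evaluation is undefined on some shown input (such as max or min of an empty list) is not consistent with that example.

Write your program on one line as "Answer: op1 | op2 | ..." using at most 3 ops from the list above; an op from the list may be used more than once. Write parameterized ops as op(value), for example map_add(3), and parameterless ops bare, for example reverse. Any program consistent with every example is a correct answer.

filter_odd | min

Check, running the answer program on each example:
  [32, 7, -49] -> [7, -49] -> -49
  [-39, 38, -31, 0, -44] -> [-39, -31] -> -39
  [23, 14, 43] -> [23, 43] -> 23
  [38, -28, 39, -14] -> [39] -> 39
  [2, 26, -23, 19] -> [-23, 19] -> -23
  [-21, 9, -39, 22, -3, 13, 14, 10, 23, -49] -> [-21, 9, -39, -3, 13, 23, -49] -> -49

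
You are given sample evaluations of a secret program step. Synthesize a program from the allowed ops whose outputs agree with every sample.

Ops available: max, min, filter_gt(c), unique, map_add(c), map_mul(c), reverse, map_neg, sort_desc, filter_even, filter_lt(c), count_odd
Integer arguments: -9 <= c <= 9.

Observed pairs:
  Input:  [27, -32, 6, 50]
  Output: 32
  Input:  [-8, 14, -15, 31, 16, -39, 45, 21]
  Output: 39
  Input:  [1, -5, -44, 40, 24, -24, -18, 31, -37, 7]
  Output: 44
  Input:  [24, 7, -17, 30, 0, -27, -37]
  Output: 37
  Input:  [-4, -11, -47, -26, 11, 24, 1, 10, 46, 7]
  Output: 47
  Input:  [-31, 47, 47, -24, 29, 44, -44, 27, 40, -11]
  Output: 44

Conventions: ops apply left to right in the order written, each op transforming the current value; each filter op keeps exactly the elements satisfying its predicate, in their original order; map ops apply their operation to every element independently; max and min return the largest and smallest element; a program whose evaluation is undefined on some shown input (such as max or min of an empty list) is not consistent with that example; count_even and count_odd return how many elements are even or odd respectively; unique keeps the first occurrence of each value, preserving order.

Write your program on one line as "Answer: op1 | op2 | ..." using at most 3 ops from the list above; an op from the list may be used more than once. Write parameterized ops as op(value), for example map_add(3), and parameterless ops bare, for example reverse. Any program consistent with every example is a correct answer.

map_neg | unique | max

Check, running the answer program on each example:
  [27, -32, 6, 50] -> [-27, 32, -6, -50] -> [-27, 32, -6, -50] -> 32
  [-8, 14, -15, 31, 16, -39, 45, 21] -> [8, -14, 15, -31, -16, 39, -45, -21] -> [8, -14, 15, -31, -16, 39, -45, -21] -> 39
  [1, -5, -44, 40, 24, -24, -18, 31, -37, 7] -> [-1, 5, 44, -40, -24, 24, 18, -31, 37, -7] -> [-1, 5, 44, -40, -24, 24, 18, -31, 37, -7] -> 44
  [24, 7, -17, 30, 0, -27, -37] -> [-24, -7, 17, -30, 0, 27, 37] -> [-24, -7, 17, -30, 0, 27, 37] -> 37
  [-4, -11, -47, -26, 11, 24, 1, 10, 46, 7] -> [4, 11, 47, 26, -11, -24, -1, -10, -46, -7] -> [4, 11, 47, 26, -11, -24, -1, -10, -46, -7] -> 47
  [-31, 47, 47, -24, 29, 44, -44, 27, 40, -11] -> [31, -47, -47, 24, -29, -44, 44, -27, -40, 11] -> [31, -47, 24, -29, -44, 44, -27, -40, 11] -> 44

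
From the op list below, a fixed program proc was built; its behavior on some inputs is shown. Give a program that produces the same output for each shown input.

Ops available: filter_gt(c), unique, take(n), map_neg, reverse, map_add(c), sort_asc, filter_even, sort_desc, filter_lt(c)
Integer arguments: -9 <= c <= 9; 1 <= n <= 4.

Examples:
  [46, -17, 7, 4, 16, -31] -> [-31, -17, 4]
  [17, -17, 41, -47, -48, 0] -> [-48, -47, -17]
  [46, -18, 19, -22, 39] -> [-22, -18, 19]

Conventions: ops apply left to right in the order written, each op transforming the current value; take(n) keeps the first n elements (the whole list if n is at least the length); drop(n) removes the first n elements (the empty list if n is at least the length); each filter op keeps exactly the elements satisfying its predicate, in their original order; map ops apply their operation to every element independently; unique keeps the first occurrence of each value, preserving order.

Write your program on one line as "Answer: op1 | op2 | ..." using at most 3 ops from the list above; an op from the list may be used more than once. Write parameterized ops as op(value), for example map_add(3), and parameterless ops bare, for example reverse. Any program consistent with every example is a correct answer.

sort_asc | take(3)

Check, running the answer program on each example:
  [46, -17, 7, 4, 16, -31] -> [-31, -17, 4, 7, 16, 46] -> [-31, -17, 4]
  [17, -17, 41, -47, -48, 0] -> [-48, -47, -17, 0, 17, 41] -> [-48, -47, -17]
  [46, -18, 19, -22, 39] -> [-22, -18, 19, 39, 46] -> [-22, -18, 19]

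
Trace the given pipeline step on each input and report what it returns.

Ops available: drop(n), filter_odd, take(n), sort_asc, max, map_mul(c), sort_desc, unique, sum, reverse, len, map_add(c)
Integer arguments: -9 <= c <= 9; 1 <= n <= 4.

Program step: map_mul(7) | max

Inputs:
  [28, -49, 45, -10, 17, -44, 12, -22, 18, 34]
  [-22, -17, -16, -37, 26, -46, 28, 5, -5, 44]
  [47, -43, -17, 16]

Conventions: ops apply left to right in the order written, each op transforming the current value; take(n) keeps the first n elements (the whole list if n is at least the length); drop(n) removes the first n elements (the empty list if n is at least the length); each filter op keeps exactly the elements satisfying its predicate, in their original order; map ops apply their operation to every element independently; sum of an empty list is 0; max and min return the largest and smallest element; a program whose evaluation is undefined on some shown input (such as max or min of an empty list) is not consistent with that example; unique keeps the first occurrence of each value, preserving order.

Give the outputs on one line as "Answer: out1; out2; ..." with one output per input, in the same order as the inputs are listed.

Execution, op by op:
  [28, -49, 45, -10, 17, -44, 12, -22, 18, 34] -> [196, -343, 315, -70, 119, -308, 84, -154, 126, 238] -> 315
  [-22, -17, -16, -37, 26, -46, 28, 5, -5, 44] -> [-154, -119, -112, -259, 182, -322, 196, 35, -35, 308] -> 308
  [47, -43, -17, 16] -> [329, -301, -119, 112] -> 329

315; 308; 329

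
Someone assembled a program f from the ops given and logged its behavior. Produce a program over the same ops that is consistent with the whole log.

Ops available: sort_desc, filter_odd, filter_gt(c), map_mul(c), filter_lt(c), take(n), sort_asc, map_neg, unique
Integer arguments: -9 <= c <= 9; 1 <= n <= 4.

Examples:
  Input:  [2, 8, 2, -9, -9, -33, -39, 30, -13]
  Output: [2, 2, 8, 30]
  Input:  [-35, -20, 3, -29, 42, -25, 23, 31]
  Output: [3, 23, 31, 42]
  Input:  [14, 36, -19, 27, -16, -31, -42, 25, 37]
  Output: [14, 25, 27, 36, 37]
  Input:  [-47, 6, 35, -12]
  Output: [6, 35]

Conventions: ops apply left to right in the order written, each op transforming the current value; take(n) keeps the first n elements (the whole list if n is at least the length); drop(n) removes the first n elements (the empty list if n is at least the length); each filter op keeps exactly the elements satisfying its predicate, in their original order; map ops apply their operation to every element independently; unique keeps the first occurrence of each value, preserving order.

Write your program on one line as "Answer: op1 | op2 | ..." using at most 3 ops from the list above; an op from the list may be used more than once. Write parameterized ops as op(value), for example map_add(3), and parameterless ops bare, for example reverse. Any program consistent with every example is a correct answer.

filter_gt(1) | sort_asc

Check, running the answer program on each example:
  [2, 8, 2, -9, -9, -33, -39, 30, -13] -> [2, 8, 2, 30] -> [2, 2, 8, 30]
  [-35, -20, 3, -29, 42, -25, 23, 31] -> [3, 42, 23, 31] -> [3, 23, 31, 42]
  [14, 36, -19, 27, -16, -31, -42, 25, 37] -> [14, 36, 27, 25, 37] -> [14, 25, 27, 36, 37]
  [-47, 6, 35, -12] -> [6, 35] -> [6, 35]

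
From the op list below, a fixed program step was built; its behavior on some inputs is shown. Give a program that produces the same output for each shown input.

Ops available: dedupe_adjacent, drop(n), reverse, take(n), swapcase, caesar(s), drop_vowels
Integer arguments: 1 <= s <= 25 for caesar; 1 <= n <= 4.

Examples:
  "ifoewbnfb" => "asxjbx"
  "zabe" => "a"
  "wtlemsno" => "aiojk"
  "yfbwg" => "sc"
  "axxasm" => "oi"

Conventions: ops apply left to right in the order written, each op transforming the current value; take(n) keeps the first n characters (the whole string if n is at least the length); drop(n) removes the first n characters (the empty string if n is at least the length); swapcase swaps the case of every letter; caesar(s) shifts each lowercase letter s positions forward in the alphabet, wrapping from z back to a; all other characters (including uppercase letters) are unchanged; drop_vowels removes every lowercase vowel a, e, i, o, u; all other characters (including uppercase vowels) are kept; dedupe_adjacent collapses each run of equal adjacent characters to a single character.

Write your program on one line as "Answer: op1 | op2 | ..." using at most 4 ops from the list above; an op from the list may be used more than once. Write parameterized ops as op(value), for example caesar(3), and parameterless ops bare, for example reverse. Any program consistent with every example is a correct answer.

dedupe_adjacent | drop(3) | caesar(22)

Check, running the answer program on each example:
  "ifoewbnfb" -> "ifoewbnfb" -> "ewbnfb" -> "asxjbx"
  "zabe" -> "zabe" -> "e" -> "a"
  "wtlemsno" -> "wtlemsno" -> "emsno" -> "aiojk"
  "yfbwg" -> "yfbwg" -> "wg" -> "sc"
  "axxasm" -> "axasm" -> "sm" -> "oi"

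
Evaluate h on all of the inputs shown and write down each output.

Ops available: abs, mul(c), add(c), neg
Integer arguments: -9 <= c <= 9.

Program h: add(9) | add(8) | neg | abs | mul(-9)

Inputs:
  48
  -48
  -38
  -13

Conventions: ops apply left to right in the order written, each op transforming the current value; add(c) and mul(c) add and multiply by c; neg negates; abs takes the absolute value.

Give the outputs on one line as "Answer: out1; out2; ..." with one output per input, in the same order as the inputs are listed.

-585; -279; -189; -36

Execution, op by op:
  48 -> 57 -> 65 -> -65 -> 65 -> -585
  -48 -> -39 -> -31 -> 31 -> 31 -> -279
  -38 -> -29 -> -21 -> 21 -> 21 -> -189
  -13 -> -4 -> 4 -> -4 -> 4 -> -36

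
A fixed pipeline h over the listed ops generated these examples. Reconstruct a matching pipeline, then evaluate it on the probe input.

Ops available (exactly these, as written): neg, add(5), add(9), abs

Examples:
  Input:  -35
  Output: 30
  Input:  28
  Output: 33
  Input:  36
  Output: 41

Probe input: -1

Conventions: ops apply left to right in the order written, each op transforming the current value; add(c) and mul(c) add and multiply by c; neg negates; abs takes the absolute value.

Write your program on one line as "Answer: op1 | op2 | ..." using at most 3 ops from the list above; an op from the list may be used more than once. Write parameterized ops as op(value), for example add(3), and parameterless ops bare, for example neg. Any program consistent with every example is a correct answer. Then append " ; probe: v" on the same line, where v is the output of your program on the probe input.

add(5) | abs ; probe: 4

Check, running the answer program on each example:
  -35 -> -30 -> 30
  28 -> 33 -> 33
  36 -> 41 -> 41
  probe: -1 -> 4 -> 4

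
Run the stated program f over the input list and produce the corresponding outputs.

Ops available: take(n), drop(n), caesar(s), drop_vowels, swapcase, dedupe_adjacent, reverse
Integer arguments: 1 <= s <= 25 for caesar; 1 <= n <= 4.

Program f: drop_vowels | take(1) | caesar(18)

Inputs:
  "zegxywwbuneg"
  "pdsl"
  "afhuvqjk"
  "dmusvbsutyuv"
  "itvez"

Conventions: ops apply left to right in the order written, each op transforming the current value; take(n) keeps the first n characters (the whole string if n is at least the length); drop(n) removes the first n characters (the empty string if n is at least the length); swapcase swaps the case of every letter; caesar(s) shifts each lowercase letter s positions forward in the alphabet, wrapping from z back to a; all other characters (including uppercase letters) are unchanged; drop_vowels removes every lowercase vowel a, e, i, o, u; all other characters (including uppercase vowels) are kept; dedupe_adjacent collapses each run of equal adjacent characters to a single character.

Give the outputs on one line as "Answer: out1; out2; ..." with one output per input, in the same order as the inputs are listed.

"r"; "h"; "x"; "v"; "l"

Execution, op by op:
  "zegxywwbuneg" -> "zgxywwbng" -> "z" -> "r"
  "pdsl" -> "pdsl" -> "p" -> "h"
  "afhuvqjk" -> "fhvqjk" -> "f" -> "x"
  "dmusvbsutyuv" -> "dmsvbstyv" -> "d" -> "v"
  "itvez" -> "tvz" -> "t" -> "l"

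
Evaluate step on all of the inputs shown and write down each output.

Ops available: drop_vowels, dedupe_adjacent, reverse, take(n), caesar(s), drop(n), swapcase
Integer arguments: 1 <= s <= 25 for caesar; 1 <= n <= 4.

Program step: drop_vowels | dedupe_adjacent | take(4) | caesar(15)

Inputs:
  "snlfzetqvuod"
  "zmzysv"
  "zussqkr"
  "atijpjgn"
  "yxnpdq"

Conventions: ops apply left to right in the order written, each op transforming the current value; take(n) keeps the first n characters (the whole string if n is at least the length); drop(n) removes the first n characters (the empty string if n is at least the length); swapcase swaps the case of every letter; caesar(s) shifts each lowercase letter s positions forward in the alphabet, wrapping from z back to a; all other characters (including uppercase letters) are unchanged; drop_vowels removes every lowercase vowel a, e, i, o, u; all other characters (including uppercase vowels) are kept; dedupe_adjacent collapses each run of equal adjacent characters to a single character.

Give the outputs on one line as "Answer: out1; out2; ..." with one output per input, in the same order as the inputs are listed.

"hcau"; "obon"; "ohfz"; "iyey"; "nmce"

Execution, op by op:
  "snlfzetqvuod" -> "snlfztqvd" -> "snlfztqvd" -> "snlf" -> "hcau"
  "zmzysv" -> "zmzysv" -> "zmzysv" -> "zmzy" -> "obon"
  "zussqkr" -> "zssqkr" -> "zsqkr" -> "zsqk" -> "ohfz"
  "atijpjgn" -> "tjpjgn" -> "tjpjgn" -> "tjpj" -> "iyey"
  "yxnpdq" -> "yxnpdq" -> "yxnpdq" -> "yxnp" -> "nmce"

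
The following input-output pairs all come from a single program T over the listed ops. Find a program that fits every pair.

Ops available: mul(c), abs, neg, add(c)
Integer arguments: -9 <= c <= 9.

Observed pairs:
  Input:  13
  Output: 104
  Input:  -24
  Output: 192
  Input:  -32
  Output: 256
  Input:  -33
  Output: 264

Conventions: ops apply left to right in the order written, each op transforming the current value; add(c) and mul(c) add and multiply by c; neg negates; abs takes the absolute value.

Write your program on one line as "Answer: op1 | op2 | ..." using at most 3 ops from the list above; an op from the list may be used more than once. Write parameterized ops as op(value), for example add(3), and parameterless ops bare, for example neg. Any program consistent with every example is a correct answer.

neg | abs | mul(8)

Check, running the answer program on each example:
  13 -> -13 -> 13 -> 104
  -24 -> 24 -> 24 -> 192
  -32 -> 32 -> 32 -> 256
  -33 -> 33 -> 33 -> 264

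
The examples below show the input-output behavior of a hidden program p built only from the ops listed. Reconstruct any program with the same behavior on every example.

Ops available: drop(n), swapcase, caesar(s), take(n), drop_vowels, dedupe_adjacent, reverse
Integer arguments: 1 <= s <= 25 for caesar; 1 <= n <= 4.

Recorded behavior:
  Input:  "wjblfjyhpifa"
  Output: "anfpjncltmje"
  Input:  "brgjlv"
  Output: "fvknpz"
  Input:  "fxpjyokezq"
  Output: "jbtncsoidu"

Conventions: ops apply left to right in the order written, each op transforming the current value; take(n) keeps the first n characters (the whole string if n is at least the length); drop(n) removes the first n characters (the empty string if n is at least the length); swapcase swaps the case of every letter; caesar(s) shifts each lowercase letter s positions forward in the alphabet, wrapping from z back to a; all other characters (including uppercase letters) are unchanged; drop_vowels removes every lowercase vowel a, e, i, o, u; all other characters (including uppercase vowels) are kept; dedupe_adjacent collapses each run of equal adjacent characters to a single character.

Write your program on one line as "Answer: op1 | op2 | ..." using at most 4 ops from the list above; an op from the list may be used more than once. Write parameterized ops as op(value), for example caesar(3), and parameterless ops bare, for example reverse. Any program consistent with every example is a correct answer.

reverse | caesar(17) | reverse | caesar(13)

Check, running the answer program on each example:
  "wjblfjyhpifa" -> "afiphyjflbjw" -> "rwzgypawcsan" -> "nascwapygzwr" -> "anfpjncltmje"
  "brgjlv" -> "vljgrb" -> "mcaxis" -> "sixacm" -> "fvknpz"
  "fxpjyokezq" -> "qzekoyjpxf" -> "hqvbfpagow" -> "wogapfbvqh" -> "jbtncsoidu"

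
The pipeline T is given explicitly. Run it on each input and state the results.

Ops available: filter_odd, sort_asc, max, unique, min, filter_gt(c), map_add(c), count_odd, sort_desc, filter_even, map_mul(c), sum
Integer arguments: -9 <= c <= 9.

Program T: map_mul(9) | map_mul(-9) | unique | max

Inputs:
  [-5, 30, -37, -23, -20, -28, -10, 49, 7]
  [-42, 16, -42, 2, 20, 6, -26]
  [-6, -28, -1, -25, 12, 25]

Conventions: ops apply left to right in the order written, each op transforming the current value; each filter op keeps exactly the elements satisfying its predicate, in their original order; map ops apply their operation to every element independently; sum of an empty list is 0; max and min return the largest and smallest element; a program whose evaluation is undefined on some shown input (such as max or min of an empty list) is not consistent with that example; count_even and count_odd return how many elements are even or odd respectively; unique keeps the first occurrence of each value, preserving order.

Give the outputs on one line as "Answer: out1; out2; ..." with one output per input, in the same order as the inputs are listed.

2997; 3402; 2268

Execution, op by op:
  [-5, 30, -37, -23, -20, -28, -10, 49, 7] -> [-45, 270, -333, -207, -180, -252, -90, 441, 63] -> [405, -2430, 2997, 1863, 1620, 2268, 810, -3969, -567] -> [405, -2430, 2997, 1863, 1620, 2268, 810, -3969, -567] -> 2997
  [-42, 16, -42, 2, 20, 6, -26] -> [-378, 144, -378, 18, 180, 54, -234] -> [3402, -1296, 3402, -162, -1620, -486, 2106] -> [3402, -1296, -162, -1620, -486, 2106] -> 3402
  [-6, -28, -1, -25, 12, 25] -> [-54, -252, -9, -225, 108, 225] -> [486, 2268, 81, 2025, -972, -2025] -> [486, 2268, 81, 2025, -972, -2025] -> 2268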